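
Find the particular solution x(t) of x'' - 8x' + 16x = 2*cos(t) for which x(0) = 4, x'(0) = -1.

Characteristic equation r² - 8r + 16 = 0 has discriminant (-8)² - 4·(16) = 0, so r = 4 is a repeated root.
Hence x_h = (C1 + C2*t)*exp(4*t).
Try x_p = A*cos(t) + B*sin(t). Substituting and equating the coefficients of cos(t) and sin(t) gives A = 30/289, B = -16/289, so x_p = -16*sin(t)/289 + 30*cos(t)/289.
General solution: x = -16*sin(t)/289 + 30*cos(t)/289 + C1*exp(4*t) + C2*t*exp(4*t).
Apply the initial conditions: x(0) = 30/289 + C1 = 4 and x'(0) = -16/289 + C2 + 4*C1 = -1. Solving gives C1 = 1126/289, C2 = -281/17.

x = -16*sin(t)/289 + 30*cos(t)/289 + 1126*exp(4*t)/289 - 281*t*exp(4*t)/17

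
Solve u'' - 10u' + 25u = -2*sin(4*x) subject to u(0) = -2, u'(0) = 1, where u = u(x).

u = -3282*exp(5*x)/1681 - 80*cos(4*x)/1681 - 18*sin(4*x)/1681 + 443*x*exp(5*x)/41

Characteristic equation r² - 10r + 25 = 0 has discriminant (-10)² - 4·(25) = 0, so r = 5 is a repeated root.
Hence u_h = (C1 + C2*x)*exp(5*x).
Try u_p = A*cos(4*x) + B*sin(4*x). Substituting and equating the coefficients of cos(4x) and sin(4x) gives A = -80/1681, B = -18/1681, so u_p = -80*cos(4*x)/1681 - 18*sin(4*x)/1681.
General solution: u = -80*cos(4*x)/1681 - 18*sin(4*x)/1681 + C1*exp(5*x) + C2*x*exp(5*x).
Apply the initial conditions: u(0) = -80/1681 + C1 = -2 and u'(0) = -72/1681 + C2 + 5*C1 = 1. Solving gives C1 = -3282/1681, C2 = 443/41.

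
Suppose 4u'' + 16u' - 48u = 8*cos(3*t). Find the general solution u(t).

Divide through by 4: u'' + 4u' - 12u = 2*cos(3*t).
Characteristic equation r² + 4r - 12 = 0 factors as (r + 6)(r - 2) = 0, so r = -6, 2.
Hence u_h = C1*exp(-6*t) + C2*exp(2*t).
Try u_p = A*cos(3*t) + B*sin(3*t). Substituting and equating the coefficients of cos(3t) and sin(3t) gives A = -14/195, B = 8/195, so u_p = -14*cos(3*t)/195 + 8*sin(3*t)/195.

u = -14*cos(3*t)/195 + 8*sin(3*t)/195 + C1*exp(-6*t) + C2*exp(2*t)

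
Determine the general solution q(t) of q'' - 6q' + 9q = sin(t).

Characteristic equation r² - 6r + 9 = 0 has discriminant (-6)² - 4·(9) = 0, so r = 3 is a repeated root.
Hence q_h = (C1 + C2*t)*exp(3*t).
Try q_p = A*cos(t) + B*sin(t). Substituting and equating the coefficients of cos(t) and sin(t) gives A = 3/50, B = 2/25, so q_p = 2*sin(t)/25 + 3*cos(t)/50.

q = 2*sin(t)/25 + 3*cos(t)/50 + C1*exp(3*t) + C2*t*exp(3*t)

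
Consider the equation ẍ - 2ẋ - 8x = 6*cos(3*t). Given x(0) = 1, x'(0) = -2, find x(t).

x = -102*cos(3*t)/325 - 36*sin(3*t)/325 + 4*exp(4*t)/25 + 15*exp(-2*t)/13

Characteristic equation r² - 2r - 8 = 0 factors as (r - 4)(r + 2) = 0, so r = 4, -2.
Hence x_h = C1*exp(4*t) + C2*exp(-2*t).
Try x_p = A*cos(3*t) + B*sin(3*t). Substituting and equating the coefficients of cos(3t) and sin(3t) gives A = -102/325, B = -36/325, so x_p = -102*cos(3*t)/325 - 36*sin(3*t)/325.
General solution: x = -102*cos(3*t)/325 - 36*sin(3*t)/325 + C1*exp(4*t) + C2*exp(-2*t).
Apply the initial conditions: x(0) = -102/325 + C1 + C2 = 1 and x'(0) = -108/325 - 2*C2 + 4*C1 = -2. Solving gives C1 = 4/25, C2 = 15/13.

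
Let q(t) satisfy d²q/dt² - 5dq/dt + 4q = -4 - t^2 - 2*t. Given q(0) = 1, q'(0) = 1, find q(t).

q = -73/32 - 37*exp(4*t)/96 - 9*t/8 - t**2/4 + 11*exp(t)/3

Characteristic equation r² - 5r + 4 = 0 factors as (r - 4)(r - 1) = 0, so r = 4, 1.
Hence q_h = C1*exp(4*t) + C2*exp(t).
For the particular solution try q_p = A0 + A1*t + A2*t^2. Substituting and matching coefficients of each power of t gives A0 = -73/32, A1 = -9/8, A2 = -1/4, so q_p = -73/32 - 9*t/8 - t^2/4.
General solution: q = -73/32 - 9*t/8 - t^2/4 + C1*exp(4*t) + C2*exp(t).
Apply the initial conditions: q(0) = -73/32 + C1 + C2 = 1 and q'(0) = -9/8 + C2 + 4*C1 = 1. Solving gives C1 = -37/96, C2 = 11/3.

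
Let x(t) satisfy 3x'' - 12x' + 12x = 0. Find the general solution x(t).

Divide through by 3: x'' - 4x' + 4x = 0.
Characteristic equation r² - 4r + 4 = 0 has discriminant (-4)² - 4·(4) = 0, so r = 2 is a repeated root.
Hence x_h = (C1 + C2*t)*exp(2*t).

x = C1*exp(2*t) + C2*t*exp(2*t)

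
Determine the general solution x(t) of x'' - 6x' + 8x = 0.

Characteristic equation r² - 6r + 8 = 0 factors as (r - 2)(r - 4) = 0, so r = 2, 4.
Hence x_h = C1*exp(2*t) + C2*exp(4*t).

x = C1*exp(2*t) + C2*exp(4*t)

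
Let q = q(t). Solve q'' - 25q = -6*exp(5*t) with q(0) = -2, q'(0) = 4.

q = -73*exp(-5*t)/50 - 27*exp(5*t)/50 - 3*t*exp(5*t)/5

Characteristic equation r² - 25 = 0 factors as (r - 5)(r + 5) = 0, so r = 5, -5.
Hence q_h = C1*exp(5*t) + C2*exp(-5*t).
Since exp(5*t) solves the homogeneous equation (r = 5 is a root of multiplicity 1), multiply the trial by t. Try q_p = A*t*exp(5*t). Substituting into the equation and dividing by exp(5*t) gives A = -3/5, so q_p = -3*t*exp(5*t)/5.
General solution: q = C1*exp(5*t) + C2*exp(-5*t) - 3*t*exp(5*t)/5.
Apply the initial conditions: q(0) = C1 + C2 = -2 and q'(0) = -3/5 - 5*C2 + 5*C1 = 4. Solving gives C1 = -27/50, C2 = -73/50.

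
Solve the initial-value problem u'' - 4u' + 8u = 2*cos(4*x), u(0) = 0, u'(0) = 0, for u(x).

u = -sin(4*x)/10 - cos(4*x)/20 + cos(2*x)*exp(2*x)/20 + 3*exp(2*x)*sin(2*x)/20

Characteristic equation r² - 4r + 8 = 0 has discriminant (-4)² - 4·(8) = -16 < 0, so r = 2 ± 2i.
Hence u_h = C1*cos(2*x)*exp(2*x) + C2*exp(2*x)*sin(2*x).
Try u_p = A*cos(4*x) + B*sin(4*x). Substituting and equating the coefficients of cos(4x) and sin(4x) gives A = -1/20, B = -1/10, so u_p = -sin(4*x)/10 - cos(4*x)/20.
General solution: u = -sin(4*x)/10 - cos(4*x)/20 + C1*cos(2*x)*exp(2*x) + C2*exp(2*x)*sin(2*x).
Apply the initial conditions: u(0) = -1/20 + C1 = 0 and u'(0) = -2/5 + 2*C1 + 2*C2 = 0. Solving gives C1 = 1/20, C2 = 3/20.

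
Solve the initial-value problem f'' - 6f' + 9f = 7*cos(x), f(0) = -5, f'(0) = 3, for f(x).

f = -139*exp(3*x)/25 - 21*sin(x)/50 + 14*cos(x)/25 + 201*x*exp(3*x)/10

Characteristic equation r² - 6r + 9 = 0 has discriminant (-6)² - 4·(9) = 0, so r = 3 is a repeated root.
Hence f_h = (C1 + C2*x)*exp(3*x).
Try f_p = A*cos(x) + B*sin(x). Substituting and equating the coefficients of cos(x) and sin(x) gives A = 14/25, B = -21/50, so f_p = -21*sin(x)/50 + 14*cos(x)/25.
General solution: f = -21*sin(x)/50 + 14*cos(x)/25 + C1*exp(3*x) + C2*x*exp(3*x).
Apply the initial conditions: f(0) = 14/25 + C1 = -5 and f'(0) = -21/50 + C2 + 3*C1 = 3. Solving gives C1 = -139/25, C2 = 201/10.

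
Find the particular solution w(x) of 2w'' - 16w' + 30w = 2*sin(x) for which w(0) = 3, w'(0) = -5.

Divide through by 2: w'' - 8w' + 15w = sin(x).
Characteristic equation r² - 8r + 15 = 0 factors as (r - 3)(r - 5) = 0, so r = 3, 5.
Hence w_h = C1*exp(3*x) + C2*exp(5*x).
Try w_p = A*cos(x) + B*sin(x). Substituting and equating the coefficients of cos(x) and sin(x) gives A = 2/65, B = 7/130, so w_p = 2*cos(x)/65 + 7*sin(x)/130.
General solution: w = 2*cos(x)/65 + 7*sin(x)/130 + C1*exp(3*x) + C2*exp(5*x).
Apply the initial conditions: w(0) = 2/65 + C1 + C2 = 3 and w'(0) = 7/130 + 3*C1 + 5*C2 = -5. Solving gives C1 = 199/20, C2 = -363/52.

w = -363*exp(5*x)/52 + 2*cos(x)/65 + 7*sin(x)/130 + 199*exp(3*x)/20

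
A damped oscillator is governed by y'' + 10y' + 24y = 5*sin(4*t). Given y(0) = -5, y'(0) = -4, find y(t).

y = -267*exp(-4*t)/16 - 25*cos(4*t)/208 + 5*sin(4*t)/208 + 307*exp(-6*t)/26

Characteristic equation r² + 10r + 24 = 0 factors as (r + 4)(r + 6) = 0, so r = -4, -6.
Hence y_h = C1*exp(-4*t) + C2*exp(-6*t).
Try y_p = A*cos(4*t) + B*sin(4*t). Substituting and equating the coefficients of cos(4t) and sin(4t) gives A = -25/208, B = 5/208, so y_p = -25*cos(4*t)/208 + 5*sin(4*t)/208.
General solution: y = -25*cos(4*t)/208 + 5*sin(4*t)/208 + C1*exp(-4*t) + C2*exp(-6*t).
Apply the initial conditions: y(0) = -25/208 + C1 + C2 = -5 and y'(0) = 5/52 - 6*C2 - 4*C1 = -4. Solving gives C1 = -267/16, C2 = 307/26.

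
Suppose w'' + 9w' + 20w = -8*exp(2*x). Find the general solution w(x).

w = -4*exp(2*x)/21 + C1*exp(-4*x) + C2*exp(-5*x)

Characteristic equation r² + 9r + 20 = 0 factors as (r + 4)(r + 5) = 0, so r = -4, -5.
Hence w_h = C1*exp(-4*x) + C2*exp(-5*x).
Try w_p = A*exp(2*x). Substituting into the equation and dividing by exp(2*x) gives A = -4/21, so w_p = -4*exp(2*x)/21.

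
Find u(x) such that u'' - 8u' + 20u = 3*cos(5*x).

u = -24*sin(5*x)/325 - 3*cos(5*x)/325 + C1*cos(2*x)*exp(4*x) + C2*exp(4*x)*sin(2*x)

Characteristic equation r² - 8r + 20 = 0 has discriminant (-8)² - 4·(20) = -16 < 0, so r = 4 ± 2i.
Hence u_h = C1*cos(2*x)*exp(4*x) + C2*exp(4*x)*sin(2*x).
Try u_p = A*cos(5*x) + B*sin(5*x). Substituting and equating the coefficients of cos(5x) and sin(5x) gives A = -3/325, B = -24/325, so u_p = -24*sin(5*x)/325 - 3*cos(5*x)/325.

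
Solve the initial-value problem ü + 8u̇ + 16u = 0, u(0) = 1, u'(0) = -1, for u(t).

u = 3*t*exp(-4*t) + exp(-4*t)

Characteristic equation r² + 8r + 16 = 0 has discriminant (8)² - 4·(16) = 0, so r = -4 is a repeated root.
Hence u_h = (C1 + C2*t)*exp(-4*t).
Apply the initial conditions: u(0) = C1 = 1 and u'(0) = C2 - 4*C1 = -1. Solving gives C1 = 1, C2 = 3.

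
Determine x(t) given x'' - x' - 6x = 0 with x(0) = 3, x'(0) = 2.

Characteristic equation r² - r - 6 = 0 factors as (r + 2)(r - 3) = 0, so r = -2, 3.
Hence x_h = C1*exp(-2*t) + C2*exp(3*t).
Apply the initial conditions: x(0) = C1 + C2 = 3 and x'(0) = -2*C1 + 3*C2 = 2. Solving gives C1 = 7/5, C2 = 8/5.

x = 7*exp(-2*t)/5 + 8*exp(3*t)/5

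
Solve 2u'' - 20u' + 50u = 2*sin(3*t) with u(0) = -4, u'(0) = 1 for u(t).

Divide through by 2: u'' - 10u' + 25u = sin(3*t).
Characteristic equation r² - 10r + 25 = 0 has discriminant (-10)² - 4·(25) = 0, so r = 5 is a repeated root.
Hence u_h = (C1 + C2*t)*exp(5*t).
Try u_p = A*cos(3*t) + B*sin(3*t). Substituting and equating the coefficients of cos(3t) and sin(3t) gives A = 15/578, B = 4/289, so u_p = 4*sin(3*t)/289 + 15*cos(3*t)/578.
General solution: u = 4*sin(3*t)/289 + 15*cos(3*t)/578 + C1*exp(5*t) + C2*t*exp(5*t).
Apply the initial conditions: u(0) = 15/578 + C1 = -4 and u'(0) = 12/289 + C2 + 5*C1 = 1. Solving gives C1 = -2327/578, C2 = 717/34.

u = -2327*exp(5*t)/578 + 4*sin(3*t)/289 + 15*cos(3*t)/578 + 717*t*exp(5*t)/34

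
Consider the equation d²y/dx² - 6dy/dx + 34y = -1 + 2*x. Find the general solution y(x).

y = -11/578 + x/17 + C1*cos(5*x)*exp(3*x) + C2*exp(3*x)*sin(5*x)

Characteristic equation r² - 6r + 34 = 0 has discriminant (-6)² - 4·(34) = -100 < 0, so r = 3 ± 5i.
Hence y_h = C1*cos(5*x)*exp(3*x) + C2*exp(3*x)*sin(5*x).
For the particular solution try y_p = A0 + A1*x. Substituting and matching coefficients of each power of x gives A0 = -11/578, A1 = 1/17, so y_p = -11/578 + x/17.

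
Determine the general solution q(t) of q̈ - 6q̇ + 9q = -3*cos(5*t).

q = 12*cos(5*t)/289 + 45*sin(5*t)/578 + C1*exp(3*t) + C2*t*exp(3*t)

Characteristic equation r² - 6r + 9 = 0 has discriminant (-6)² - 4·(9) = 0, so r = 3 is a repeated root.
Hence q_h = (C1 + C2*t)*exp(3*t).
Try q_p = A*cos(5*t) + B*sin(5*t). Substituting and equating the coefficients of cos(5t) and sin(5t) gives A = 12/289, B = 45/578, so q_p = 12*cos(5*t)/289 + 45*sin(5*t)/578.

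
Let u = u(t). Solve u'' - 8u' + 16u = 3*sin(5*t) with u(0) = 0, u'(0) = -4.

Characteristic equation r² - 8r + 16 = 0 has discriminant (-8)² - 4·(16) = 0, so r = 4 is a repeated root.
Hence u_h = (C1 + C2*t)*exp(4*t).
Try u_p = A*cos(5*t) + B*sin(5*t). Substituting and equating the coefficients of cos(5t) and sin(5t) gives A = 120/1681, B = -27/1681, so u_p = -27*sin(5*t)/1681 + 120*cos(5*t)/1681.
General solution: u = -27*sin(5*t)/1681 + 120*cos(5*t)/1681 + C1*exp(4*t) + C2*t*exp(4*t).
Apply the initial conditions: u(0) = 120/1681 + C1 = 0 and u'(0) = -135/1681 + C2 + 4*C1 = -4. Solving gives C1 = -120/1681, C2 = -149/41.

u = -120*exp(4*t)/1681 - 27*sin(5*t)/1681 + 120*cos(5*t)/1681 - 149*t*exp(4*t)/41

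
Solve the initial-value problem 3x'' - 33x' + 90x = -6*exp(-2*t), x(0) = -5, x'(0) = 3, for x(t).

Divide through by 3: x'' - 11x' + 30x = -2*exp(-2*t).
Characteristic equation r² - 11r + 30 = 0 factors as (r - 6)(r - 5) = 0, so r = 6, 5.
Hence x_h = C1*exp(6*t) + C2*exp(5*t).
Try x_p = A*exp(-2*t). Substituting into the equation and dividing by exp(-2*t) gives A = -1/28, so x_p = -exp(-2*t)/28.
General solution: x = -exp(-2*t)/28 + C1*exp(6*t) + C2*exp(5*t).
Apply the initial conditions: x(0) = -1/28 + C1 + C2 = -5 and x'(0) = 1/14 + 5*C2 + 6*C1 = 3. Solving gives C1 = 111/4, C2 = -229/7.

x = -229*exp(5*t)/7 - exp(-2*t)/28 + 111*exp(6*t)/4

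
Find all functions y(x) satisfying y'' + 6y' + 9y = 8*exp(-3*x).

Characteristic equation r² + 6r + 9 = 0 has discriminant (6)² - 4·(9) = 0, so r = -3 is a repeated root.
Hence y_h = (C1 + C2*x)*exp(-3*x).
Since exp(-3*x) solves the homogeneous equation (r = -3 is a root of multiplicity 2), multiply the trial by x^2. Try y_p = A*x^2*exp(-3*x). Substituting into the equation and dividing by exp(-3*x) gives A = 4, so y_p = 4*x^2*exp(-3*x).

y = C1*exp(-3*x) + 4*x**2*exp(-3*x) + C2*x*exp(-3*x)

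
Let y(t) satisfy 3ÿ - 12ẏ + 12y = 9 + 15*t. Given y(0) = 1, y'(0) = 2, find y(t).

y = 2 - exp(2*t) + 5*t/4 + 11*t*exp(2*t)/4

Divide through by 3: y'' - 4y' + 4y = 3 + 5*t.
Characteristic equation r² - 4r + 4 = 0 has discriminant (-4)² - 4·(4) = 0, so r = 2 is a repeated root.
Hence y_h = (C1 + C2*t)*exp(2*t).
For the particular solution try y_p = A0 + A1*t. Substituting and matching coefficients of each power of t gives A0 = 2, A1 = 5/4, so y_p = 2 + 5*t/4.
General solution: y = 2 + 5*t/4 + C1*exp(2*t) + C2*t*exp(2*t).
Apply the initial conditions: y(0) = 2 + C1 = 1 and y'(0) = 5/4 + C2 + 2*C1 = 2. Solving gives C1 = -1, C2 = 11/4.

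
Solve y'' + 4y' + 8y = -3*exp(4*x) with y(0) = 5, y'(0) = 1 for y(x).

y = -3*exp(4*x)/40 + 203*cos(2*x)*exp(-2*x)/40 + 229*exp(-2*x)*sin(2*x)/40

Characteristic equation r² + 4r + 8 = 0 has discriminant (4)² - 4·(8) = -16 < 0, so r = -2 ± 2i.
Hence y_h = C1*cos(2*x)*exp(-2*x) + C2*exp(-2*x)*sin(2*x).
Try y_p = A*exp(4*x). Substituting into the equation and dividing by exp(4*x) gives A = -3/40, so y_p = -3*exp(4*x)/40.
General solution: y = -3*exp(4*x)/40 + C1*cos(2*x)*exp(-2*x) + C2*exp(-2*x)*sin(2*x).
Apply the initial conditions: y(0) = -3/40 + C1 = 5 and y'(0) = -3/10 - 2*C1 + 2*C2 = 1. Solving gives C1 = 203/40, C2 = 229/40.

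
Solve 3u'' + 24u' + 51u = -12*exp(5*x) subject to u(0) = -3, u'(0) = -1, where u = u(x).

Divide through by 3: u'' + 8u' + 17u = -4*exp(5*x).
Characteristic equation r² + 8r + 17 = 0 has discriminant (8)² - 4·(17) = -4 < 0, so r = -4 ± i.
Hence u_h = C1*cos(x)*exp(-4*x) + C2*exp(-4*x)*sin(x).
Try u_p = A*exp(5*x). Substituting into the equation and dividing by exp(5*x) gives A = -2/41, so u_p = -2*exp(5*x)/41.
General solution: u = -2*exp(5*x)/41 + C1*cos(x)*exp(-4*x) + C2*exp(-4*x)*sin(x).
Apply the initial conditions: u(0) = -2/41 + C1 = -3 and u'(0) = -10/41 + C2 - 4*C1 = -1. Solving gives C1 = -121/41, C2 = -515/41.

u = -2*exp(5*x)/41 - 515*exp(-4*x)*sin(x)/41 - 121*cos(x)*exp(-4*x)/41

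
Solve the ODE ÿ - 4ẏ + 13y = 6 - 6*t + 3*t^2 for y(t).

Characteristic equation r² - 4r + 13 = 0 has discriminant (-4)² - 4·(13) = -36 < 0, so r = 2 ± 3i.
Hence y_h = C1*cos(3*t)*exp(2*t) + C2*exp(2*t)*sin(3*t).
For the particular solution try y_p = A0 + A1*t + A2*t^2. Substituting and matching coefficients of each power of t gives A0 = 720/2197, A1 = -54/169, A2 = 3/13, so y_p = 720/2197 - 54*t/169 + 3*t^2/13.

y = 720/2197 - 54*t/169 + 3*t**2/13 + C1*cos(3*t)*exp(2*t) + C2*exp(2*t)*sin(3*t)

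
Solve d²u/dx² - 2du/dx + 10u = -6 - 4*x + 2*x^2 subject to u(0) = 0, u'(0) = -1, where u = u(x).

u = -88/125 - 8*x/25 + x**2/5 - 173*exp(x)*sin(3*x)/375 + 88*cos(3*x)*exp(x)/125

Characteristic equation r² - 2r + 10 = 0 has discriminant (-2)² - 4·(10) = -36 < 0, so r = 1 ± 3i.
Hence u_h = C1*cos(3*x)*exp(x) + C2*exp(x)*sin(3*x).
For the particular solution try u_p = A0 + A1*x + A2*x^2. Substituting and matching coefficients of each power of x gives A0 = -88/125, A1 = -8/25, A2 = 1/5, so u_p = -88/125 - 8*x/25 + x^2/5.
General solution: u = -88/125 - 8*x/25 + x^2/5 + C1*cos(3*x)*exp(x) + C2*exp(x)*sin(3*x).
Apply the initial conditions: u(0) = -88/125 + C1 = 0 and u'(0) = -8/25 + C1 + 3*C2 = -1. Solving gives C1 = 88/125, C2 = -173/375.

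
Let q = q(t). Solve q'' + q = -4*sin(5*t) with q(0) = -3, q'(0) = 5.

Characteristic equation r² + 1 = 0 has discriminant (0)² - 4·(1) = -4 < 0, so r = ± i.
Hence q_h = C1*cos(t) + C2*sin(t).
Try q_p = A*cos(5*t) + B*sin(5*t). Substituting and equating the coefficients of cos(5t) and sin(5t) gives A = 0, B = 1/6, so q_p = sin(5*t)/6.
General solution: q = sin(5*t)/6 + C1*cos(t) + C2*sin(t).
Apply the initial conditions: q(0) = C1 = -3 and q'(0) = 5/6 + C2 = 5. Solving gives C1 = -3, C2 = 25/6.

q = -3*cos(t) + sin(5*t)/6 + 25*sin(t)/6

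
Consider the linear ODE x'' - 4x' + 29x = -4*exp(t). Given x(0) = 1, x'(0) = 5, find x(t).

Characteristic equation r² - 4r + 29 = 0 has discriminant (-4)² - 4·(29) = -100 < 0, so r = 2 ± 5i.
Hence x_h = C1*cos(5*t)*exp(2*t) + C2*exp(2*t)*sin(5*t).
Try x_p = A*exp(t). Substituting into the equation and dividing by exp(t) gives A = -2/13, so x_p = -2*exp(t)/13.
General solution: x = -2*exp(t)/13 + C1*cos(5*t)*exp(2*t) + C2*exp(2*t)*sin(5*t).
Apply the initial conditions: x(0) = -2/13 + C1 = 1 and x'(0) = -2/13 + 2*C1 + 5*C2 = 5. Solving gives C1 = 15/13, C2 = 37/65.

x = -2*exp(t)/13 + 15*cos(5*t)*exp(2*t)/13 + 37*exp(2*t)*sin(5*t)/65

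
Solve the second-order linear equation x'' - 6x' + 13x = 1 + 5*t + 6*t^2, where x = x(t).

x = 835/2197 + 6*t**2/13 + 137*t/169 + C1*cos(2*t)*exp(3*t) + C2*exp(3*t)*sin(2*t)

Characteristic equation r² - 6r + 13 = 0 has discriminant (-6)² - 4·(13) = -16 < 0, so r = 3 ± 2i.
Hence x_h = C1*cos(2*t)*exp(3*t) + C2*exp(3*t)*sin(2*t).
For the particular solution try x_p = A0 + A1*t + A2*t^2. Substituting and matching coefficients of each power of t gives A0 = 835/2197, A1 = 137/169, A2 = 6/13, so x_p = 835/2197 + 6*t^2/13 + 137*t/169.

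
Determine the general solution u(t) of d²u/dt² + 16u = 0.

u = C1*cos(4*t) + C2*sin(4*t)

Characteristic equation r² + 16 = 0 has discriminant (0)² - 4·(16) = -64 < 0, so r = ± 4i.
Hence u_h = C1*cos(4*t) + C2*sin(4*t).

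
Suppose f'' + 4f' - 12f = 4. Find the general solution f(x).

f = -1/3 + C1*exp(2*x) + C2*exp(-6*x)

Characteristic equation r² + 4r - 12 = 0 factors as (r - 2)(r + 6) = 0, so r = 2, -6.
Hence f_h = C1*exp(2*x) + C2*exp(-6*x).
For the particular solution try f_p = A0. Substituting and matching coefficients of each power of x gives A0 = -1/3, so f_p = -1/3.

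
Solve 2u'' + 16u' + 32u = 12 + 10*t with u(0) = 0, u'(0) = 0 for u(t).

u = 7/32 - 7*exp(-4*t)/32 + 5*t/16 - 19*t*exp(-4*t)/16

Divide through by 2: u'' + 8u' + 16u = 6 + 5*t.
Characteristic equation r² + 8r + 16 = 0 has discriminant (8)² - 4·(16) = 0, so r = -4 is a repeated root.
Hence u_h = (C1 + C2*t)*exp(-4*t).
For the particular solution try u_p = A0 + A1*t. Substituting and matching coefficients of each power of t gives A0 = 7/32, A1 = 5/16, so u_p = 7/32 + 5*t/16.
General solution: u = 7/32 + 5*t/16 + C1*exp(-4*t) + C2*t*exp(-4*t).
Apply the initial conditions: u(0) = 7/32 + C1 = 0 and u'(0) = 5/16 + C2 - 4*C1 = 0. Solving gives C1 = -7/32, C2 = -19/16.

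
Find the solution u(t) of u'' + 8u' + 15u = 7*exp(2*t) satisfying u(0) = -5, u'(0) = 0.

Characteristic equation r² + 8r + 15 = 0 factors as (r + 3)(r + 5) = 0, so r = -3, -5.
Hence u_h = C1*exp(-3*t) + C2*exp(-5*t).
Try u_p = A*exp(2*t). Substituting into the equation and dividing by exp(2*t) gives A = 1/5, so u_p = exp(2*t)/5.
General solution: u = exp(2*t)/5 + C1*exp(-3*t) + C2*exp(-5*t).
Apply the initial conditions: u(0) = 1/5 + C1 + C2 = -5 and u'(0) = 2/5 - 5*C2 - 3*C1 = 0. Solving gives C1 = -66/5, C2 = 8.

u = 8*exp(-5*t) - 66*exp(-3*t)/5 + exp(2*t)/5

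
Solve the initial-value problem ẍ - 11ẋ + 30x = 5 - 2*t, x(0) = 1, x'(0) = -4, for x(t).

x = 32/225 - 74*exp(6*t)/9 - t/15 + 227*exp(5*t)/25

Characteristic equation r² - 11r + 30 = 0 factors as (r - 5)(r - 6) = 0, so r = 5, 6.
Hence x_h = C1*exp(5*t) + C2*exp(6*t).
For the particular solution try x_p = A0 + A1*t. Substituting and matching coefficients of each power of t gives A0 = 32/225, A1 = -1/15, so x_p = 32/225 - t/15.
General solution: x = 32/225 - t/15 + C1*exp(5*t) + C2*exp(6*t).
Apply the initial conditions: x(0) = 32/225 + C1 + C2 = 1 and x'(0) = -1/15 + 5*C1 + 6*C2 = -4. Solving gives C1 = 227/25, C2 = -74/9.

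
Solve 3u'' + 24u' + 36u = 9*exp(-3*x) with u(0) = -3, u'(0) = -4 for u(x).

Divide through by 3: u'' + 8u' + 12u = 3*exp(-3*x).
Characteristic equation r² + 8r + 12 = 0 factors as (r + 2)(r + 6) = 0, so r = -2, -6.
Hence u_h = C1*exp(-2*x) + C2*exp(-6*x).
Try u_p = A*exp(-3*x). Substituting into the equation and dividing by exp(-3*x) gives A = -1, so u_p = -exp(-3*x).
General solution: u = -exp(-3*x) + C1*exp(-2*x) + C2*exp(-6*x).
Apply the initial conditions: u(0) = -1 + C1 + C2 = -3 and u'(0) = 3 - 6*C2 - 2*C1 = -4. Solving gives C1 = -19/4, C2 = 11/4.

u = -exp(-3*x) - 19*exp(-2*x)/4 + 11*exp(-6*x)/4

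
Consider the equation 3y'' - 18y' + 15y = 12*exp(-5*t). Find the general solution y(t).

y = exp(-5*t)/15 + C1*exp(t) + C2*exp(5*t)

Divide through by 3: y'' - 6y' + 5y = 4*exp(-5*t).
Characteristic equation r² - 6r + 5 = 0 factors as (r - 1)(r - 5) = 0, so r = 1, 5.
Hence y_h = C1*exp(t) + C2*exp(5*t).
Try y_p = A*exp(-5*t). Substituting into the equation and dividing by exp(-5*t) gives A = 1/15, so y_p = exp(-5*t)/15.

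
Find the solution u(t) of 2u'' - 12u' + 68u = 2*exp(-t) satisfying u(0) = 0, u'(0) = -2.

Divide through by 2: u'' - 6u' + 34u = exp(-t).
Characteristic equation r² - 6r + 34 = 0 has discriminant (-6)² - 4·(34) = -100 < 0, so r = 3 ± 5i.
Hence u_h = C1*cos(5*t)*exp(3*t) + C2*exp(3*t)*sin(5*t).
Try u_p = A*exp(-t). Substituting into the equation and dividing by exp(-t) gives A = 1/41, so u_p = exp(-t)/41.
General solution: u = exp(-t)/41 + C1*cos(5*t)*exp(3*t) + C2*exp(3*t)*sin(5*t).
Apply the initial conditions: u(0) = 1/41 + C1 = 0 and u'(0) = -1/41 + 3*C1 + 5*C2 = -2. Solving gives C1 = -1/41, C2 = -78/205.

u = exp(-t)/41 - 78*exp(3*t)*sin(5*t)/205 - cos(5*t)*exp(3*t)/41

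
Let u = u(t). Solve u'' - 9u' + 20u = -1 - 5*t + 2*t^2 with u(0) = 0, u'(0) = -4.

u = -33/250 - 546*exp(5*t)/125 - 4*t/25 + t**2/10 + 9*exp(4*t)/2

Characteristic equation r² - 9r + 20 = 0 factors as (r - 5)(r - 4) = 0, so r = 5, 4.
Hence u_h = C1*exp(5*t) + C2*exp(4*t).
For the particular solution try u_p = A0 + A1*t + A2*t^2. Substituting and matching coefficients of each power of t gives A0 = -33/250, A1 = -4/25, A2 = 1/10, so u_p = -33/250 - 4*t/25 + t^2/10.
General solution: u = -33/250 - 4*t/25 + t^2/10 + C1*exp(5*t) + C2*exp(4*t).
Apply the initial conditions: u(0) = -33/250 + C1 + C2 = 0 and u'(0) = -4/25 + 4*C2 + 5*C1 = -4. Solving gives C1 = -546/125, C2 = 9/2.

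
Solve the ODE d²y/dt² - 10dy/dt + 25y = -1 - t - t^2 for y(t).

Characteristic equation r² - 10r + 25 = 0 has discriminant (-10)² - 4·(25) = 0, so r = 5 is a repeated root.
Hence y_h = (C1 + C2*t)*exp(5*t).
For the particular solution try y_p = A0 + A1*t + A2*t^2. Substituting and matching coefficients of each power of t gives A0 = -41/625, A1 = -9/125, A2 = -1/25, so y_p = -41/625 - 9*t/125 - t^2/25.

y = -41/625 - 9*t/125 - t**2/25 + C1*exp(5*t) + C2*t*exp(5*t)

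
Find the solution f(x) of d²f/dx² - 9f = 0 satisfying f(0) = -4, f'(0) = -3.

f = -5*exp(3*x)/2 - 3*exp(-3*x)/2

Characteristic equation r² - 9 = 0 factors as (r + 3)(r - 3) = 0, so r = -3, 3.
Hence f_h = C1*exp(-3*x) + C2*exp(3*x).
Apply the initial conditions: f(0) = C1 + C2 = -4 and f'(0) = -3*C1 + 3*C2 = -3. Solving gives C1 = -3/2, C2 = -5/2.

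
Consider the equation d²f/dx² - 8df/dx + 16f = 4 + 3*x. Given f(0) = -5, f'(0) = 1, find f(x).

Characteristic equation r² - 8r + 16 = 0 has discriminant (-8)² - 4·(16) = 0, so r = 4 is a repeated root.
Hence f_h = (C1 + C2*x)*exp(4*x).
For the particular solution try f_p = A0 + A1*x. Substituting and matching coefficients of each power of x gives A0 = 11/32, A1 = 3/16, so f_p = 11/32 + 3*x/16.
General solution: f = 11/32 + 3*x/16 + C1*exp(4*x) + C2*x*exp(4*x).
Apply the initial conditions: f(0) = 11/32 + C1 = -5 and f'(0) = 3/16 + C2 + 4*C1 = 1. Solving gives C1 = -171/32, C2 = 355/16.

f = 11/32 - 171*exp(4*x)/32 + 3*x/16 + 355*x*exp(4*x)/16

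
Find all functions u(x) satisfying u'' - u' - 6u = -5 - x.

u = 29/36 + x/6 + C1*exp(-2*x) + C2*exp(3*x)

Characteristic equation r² - r - 6 = 0 factors as (r + 2)(r - 3) = 0, so r = -2, 3.
Hence u_h = C1*exp(-2*x) + C2*exp(3*x).
For the particular solution try u_p = A0 + A1*x. Substituting and matching coefficients of each power of x gives A0 = 29/36, A1 = 1/6, so u_p = 29/36 + x/6.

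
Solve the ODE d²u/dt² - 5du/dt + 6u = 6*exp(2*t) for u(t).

Characteristic equation r² - 5r + 6 = 0 factors as (r - 3)(r - 2) = 0, so r = 3, 2.
Hence u_h = C1*exp(3*t) + C2*exp(2*t).
Since exp(2*t) solves the homogeneous equation (r = 2 is a root of multiplicity 1), multiply the trial by t. Try u_p = A*t*exp(2*t). Substituting into the equation and dividing by exp(2*t) gives A = -6, so u_p = -6*t*exp(2*t).

u = C1*exp(3*t) + C2*exp(2*t) - 6*t*exp(2*t)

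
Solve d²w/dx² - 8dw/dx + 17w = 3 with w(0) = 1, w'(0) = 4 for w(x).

Characteristic equation r² - 8r + 17 = 0 has discriminant (-8)² - 4·(17) = -4 < 0, so r = 4 ± i.
Hence w_h = C1*cos(x)*exp(4*x) + C2*exp(4*x)*sin(x).
For the particular solution try w_p = A0. Substituting and matching coefficients of each power of x gives A0 = 3/17, so w_p = 3/17.
General solution: w = 3/17 + C1*cos(x)*exp(4*x) + C2*exp(4*x)*sin(x).
Apply the initial conditions: w(0) = 3/17 + C1 = 1 and w'(0) = C2 + 4*C1 = 4. Solving gives C1 = 14/17, C2 = 12/17.

w = 3/17 + 12*exp(4*x)*sin(x)/17 + 14*cos(x)*exp(4*x)/17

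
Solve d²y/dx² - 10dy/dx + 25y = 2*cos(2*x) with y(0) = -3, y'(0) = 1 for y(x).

y = -2565*exp(5*x)/841 - 40*sin(2*x)/841 + 42*cos(2*x)/841 + 474*x*exp(5*x)/29

Characteristic equation r² - 10r + 25 = 0 has discriminant (-10)² - 4·(25) = 0, so r = 5 is a repeated root.
Hence y_h = (C1 + C2*x)*exp(5*x).
Try y_p = A*cos(2*x) + B*sin(2*x). Substituting and equating the coefficients of cos(2x) and sin(2x) gives A = 42/841, B = -40/841, so y_p = -40*sin(2*x)/841 + 42*cos(2*x)/841.
General solution: y = -40*sin(2*x)/841 + 42*cos(2*x)/841 + C1*exp(5*x) + C2*x*exp(5*x).
Apply the initial conditions: y(0) = 42/841 + C1 = -3 and y'(0) = -80/841 + C2 + 5*C1 = 1. Solving gives C1 = -2565/841, C2 = 474/29.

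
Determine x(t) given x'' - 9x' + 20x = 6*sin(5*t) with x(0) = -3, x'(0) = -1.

Characteristic equation r² - 9r + 20 = 0 factors as (r - 4)(r - 5) = 0, so r = 4, 5.
Hence x_h = C1*exp(4*t) + C2*exp(5*t).
Try x_p = A*cos(5*t) + B*sin(5*t). Substituting and equating the coefficients of cos(5t) and sin(5t) gives A = 27/205, B = -3/205, so x_p = -3*sin(5*t)/205 + 27*cos(5*t)/205.
General solution: x = -3*sin(5*t)/205 + 27*cos(5*t)/205 + C1*exp(4*t) + C2*exp(5*t).
Apply the initial conditions: x(0) = 27/205 + C1 + C2 = -3 and x'(0) = -3/41 + 4*C1 + 5*C2 = -1. Solving gives C1 = -604/41, C2 = 58/5.

x = -604*exp(4*t)/41 - 3*sin(5*t)/205 + 27*cos(5*t)/205 + 58*exp(5*t)/5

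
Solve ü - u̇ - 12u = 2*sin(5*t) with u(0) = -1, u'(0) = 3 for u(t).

u = -124*exp(-3*t)/119 - 37*sin(5*t)/697 + 5*cos(5*t)/697 + 10*exp(4*t)/287

Characteristic equation r² - r - 12 = 0 factors as (r - 4)(r + 3) = 0, so r = 4, -3.
Hence u_h = C1*exp(4*t) + C2*exp(-3*t).
Try u_p = A*cos(5*t) + B*sin(5*t). Substituting and equating the coefficients of cos(5t) and sin(5t) gives A = 5/697, B = -37/697, so u_p = -37*sin(5*t)/697 + 5*cos(5*t)/697.
General solution: u = -37*sin(5*t)/697 + 5*cos(5*t)/697 + C1*exp(4*t) + C2*exp(-3*t).
Apply the initial conditions: u(0) = 5/697 + C1 + C2 = -1 and u'(0) = -185/697 - 3*C2 + 4*C1 = 3. Solving gives C1 = 10/287, C2 = -124/119.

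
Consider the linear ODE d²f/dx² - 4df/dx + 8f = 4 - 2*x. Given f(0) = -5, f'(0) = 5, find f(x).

Characteristic equation r² - 4r + 8 = 0 has discriminant (-4)² - 4·(8) = -16 < 0, so r = 2 ± 2i.
Hence f_h = C1*cos(2*x)*exp(2*x) + C2*exp(2*x)*sin(2*x).
For the particular solution try f_p = A0 + A1*x. Substituting and matching coefficients of each power of x gives A0 = 3/8, A1 = -1/4, so f_p = 3/8 - x/4.
General solution: f = 3/8 - x/4 + C1*cos(2*x)*exp(2*x) + C2*exp(2*x)*sin(2*x).
Apply the initial conditions: f(0) = 3/8 + C1 = -5 and f'(0) = -1/4 + 2*C1 + 2*C2 = 5. Solving gives C1 = -43/8, C2 = 8.

f = 3/8 - x/4 + 8*exp(2*x)*sin(2*x) - 43*cos(2*x)*exp(2*x)/8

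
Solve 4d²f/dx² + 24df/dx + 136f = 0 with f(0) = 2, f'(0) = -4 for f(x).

Divide through by 4: f'' + 6f' + 34f = 0.
Characteristic equation r² + 6r + 34 = 0 has discriminant (6)² - 4·(34) = -100 < 0, so r = -3 ± 5i.
Hence f_h = C1*cos(5*x)*exp(-3*x) + C2*exp(-3*x)*sin(5*x).
Apply the initial conditions: f(0) = C1 = 2 and f'(0) = -3*C1 + 5*C2 = -4. Solving gives C1 = 2, C2 = 2/5.

f = 2*cos(5*x)*exp(-3*x) + 2*exp(-3*x)*sin(5*x)/5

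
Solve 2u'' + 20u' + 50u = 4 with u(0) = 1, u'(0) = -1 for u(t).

u = 2/25 + 23*exp(-5*t)/25 + 18*t*exp(-5*t)/5

Divide through by 2: u'' + 10u' + 25u = 2.
Characteristic equation r² + 10r + 25 = 0 has discriminant (10)² - 4·(25) = 0, so r = -5 is a repeated root.
Hence u_h = (C1 + C2*t)*exp(-5*t).
For the particular solution try u_p = A0. Substituting and matching coefficients of each power of t gives A0 = 2/25, so u_p = 2/25.
General solution: u = 2/25 + C1*exp(-5*t) + C2*t*exp(-5*t).
Apply the initial conditions: u(0) = 2/25 + C1 = 1 and u'(0) = C2 - 5*C1 = -1. Solving gives C1 = 23/25, C2 = 18/5.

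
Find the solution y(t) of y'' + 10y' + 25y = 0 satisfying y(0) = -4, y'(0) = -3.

y = -4*exp(-5*t) - 23*t*exp(-5*t)

Characteristic equation r² + 10r + 25 = 0 has discriminant (10)² - 4·(25) = 0, so r = -5 is a repeated root.
Hence y_h = (C1 + C2*t)*exp(-5*t).
Apply the initial conditions: y(0) = C1 = -4 and y'(0) = C2 - 5*C1 = -3. Solving gives C1 = -4, C2 = -23.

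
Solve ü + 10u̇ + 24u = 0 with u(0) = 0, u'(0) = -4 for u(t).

u = -2*exp(-4*t) + 2*exp(-6*t)

Characteristic equation r² + 10r + 24 = 0 factors as (r + 6)(r + 4) = 0, so r = -6, -4.
Hence u_h = C1*exp(-6*t) + C2*exp(-4*t).
Apply the initial conditions: u(0) = C1 + C2 = 0 and u'(0) = -6*C1 - 4*C2 = -4. Solving gives C1 = 2, C2 = -2.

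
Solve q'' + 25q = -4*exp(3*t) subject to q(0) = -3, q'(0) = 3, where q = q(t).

Characteristic equation r² + 25 = 0 has discriminant (0)² - 4·(25) = -100 < 0, so r = ± 5i.
Hence q_h = C1*cos(5*t) + C2*sin(5*t).
Try q_p = A*exp(3*t). Substituting into the equation and dividing by exp(3*t) gives A = -2/17, so q_p = -2*exp(3*t)/17.
General solution: q = -2*exp(3*t)/17 + C1*cos(5*t) + C2*sin(5*t).
Apply the initial conditions: q(0) = -2/17 + C1 = -3 and q'(0) = -6/17 + 5*C2 = 3. Solving gives C1 = -49/17, C2 = 57/85.

q = -49*cos(5*t)/17 - 2*exp(3*t)/17 + 57*sin(5*t)/85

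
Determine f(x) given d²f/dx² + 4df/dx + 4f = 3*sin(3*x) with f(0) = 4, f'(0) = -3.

f = -36*cos(3*x)/169 - 15*sin(3*x)/169 + 712*exp(-2*x)/169 + 74*x*exp(-2*x)/13

Characteristic equation r² + 4r + 4 = 0 has discriminant (4)² - 4·(4) = 0, so r = -2 is a repeated root.
Hence f_h = (C1 + C2*x)*exp(-2*x).
Try f_p = A*cos(3*x) + B*sin(3*x). Substituting and equating the coefficients of cos(3x) and sin(3x) gives A = -36/169, B = -15/169, so f_p = -36*cos(3*x)/169 - 15*sin(3*x)/169.
General solution: f = -36*cos(3*x)/169 - 15*sin(3*x)/169 + C1*exp(-2*x) + C2*x*exp(-2*x).
Apply the initial conditions: f(0) = -36/169 + C1 = 4 and f'(0) = -45/169 + C2 - 2*C1 = -3. Solving gives C1 = 712/169, C2 = 74/13.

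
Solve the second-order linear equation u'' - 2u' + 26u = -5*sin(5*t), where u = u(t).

u = -50*cos(5*t)/101 - 5*sin(5*t)/101 + C1*cos(5*t)*exp(t) + C2*exp(t)*sin(5*t)

Characteristic equation r² - 2r + 26 = 0 has discriminant (-2)² - 4·(26) = -100 < 0, so r = 1 ± 5i.
Hence u_h = C1*cos(5*t)*exp(t) + C2*exp(t)*sin(5*t).
Try u_p = A*cos(5*t) + B*sin(5*t). Substituting and equating the coefficients of cos(5t) and sin(5t) gives A = -50/101, B = -5/101, so u_p = -50*cos(5*t)/101 - 5*sin(5*t)/101.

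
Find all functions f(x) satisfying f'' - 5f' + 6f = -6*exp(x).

f = -3*exp(x) + C1*exp(3*x) + C2*exp(2*x)

Characteristic equation r² - 5r + 6 = 0 factors as (r - 3)(r - 2) = 0, so r = 3, 2.
Hence f_h = C1*exp(3*x) + C2*exp(2*x).
Try f_p = A*exp(x). Substituting into the equation and dividing by exp(x) gives A = -3, so f_p = -3*exp(x).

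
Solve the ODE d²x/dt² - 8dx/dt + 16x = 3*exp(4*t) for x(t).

Characteristic equation r² - 8r + 16 = 0 has discriminant (-8)² - 4·(16) = 0, so r = 4 is a repeated root.
Hence x_h = (C1 + C2*t)*exp(4*t).
Since exp(4*t) solves the homogeneous equation (r = 4 is a root of multiplicity 2), multiply the trial by t^2. Try x_p = A*t^2*exp(4*t). Substituting into the equation and dividing by exp(4*t) gives A = 3/2, so x_p = 3*t^2*exp(4*t)/2.

x = C1*exp(4*t) + 3*t**2*exp(4*t)/2 + C2*t*exp(4*t)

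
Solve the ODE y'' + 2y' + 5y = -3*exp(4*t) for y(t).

Characteristic equation r² + 2r + 5 = 0 has discriminant (2)² - 4·(5) = -16 < 0, so r = -1 ± 2i.
Hence y_h = C1*cos(2*t)*exp(-t) + C2*exp(-t)*sin(2*t).
Try y_p = A*exp(4*t). Substituting into the equation and dividing by exp(4*t) gives A = -3/29, so y_p = -3*exp(4*t)/29.

y = -3*exp(4*t)/29 + C1*cos(2*t)*exp(-t) + C2*exp(-t)*sin(2*t)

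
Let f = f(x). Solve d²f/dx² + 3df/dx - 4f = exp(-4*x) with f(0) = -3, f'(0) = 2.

Characteristic equation r² + 3r - 4 = 0 factors as (r - 1)(r + 4) = 0, so r = 1, -4.
Hence f_h = C1*exp(x) + C2*exp(-4*x).
Since exp(-4*x) solves the homogeneous equation (r = -4 is a root of multiplicity 1), multiply the trial by x. Try f_p = A*x*exp(-4*x). Substituting into the equation and dividing by exp(-4*x) gives A = -1/5, so f_p = -x*exp(-4*x)/5.
General solution: f = C1*exp(x) + C2*exp(-4*x) - x*exp(-4*x)/5.
Apply the initial conditions: f(0) = C1 + C2 = -3 and f'(0) = -1/5 + C1 - 4*C2 = 2. Solving gives C1 = -49/25, C2 = -26/25.

f = -49*exp(x)/25 - 26*exp(-4*x)/25 - x*exp(-4*x)/5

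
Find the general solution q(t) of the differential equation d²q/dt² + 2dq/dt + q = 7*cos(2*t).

Characteristic equation r² + 2r + 1 = 0 has discriminant (2)² - 4·(1) = 0, so r = -1 is a repeated root.
Hence q_h = (C1 + C2*t)*exp(-t).
Try q_p = A*cos(2*t) + B*sin(2*t). Substituting and equating the coefficients of cos(2t) and sin(2t) gives A = -21/25, B = 28/25, so q_p = -21*cos(2*t)/25 + 28*sin(2*t)/25.

q = -21*cos(2*t)/25 + 28*sin(2*t)/25 + C1*exp(-t) + C2*t*exp(-t)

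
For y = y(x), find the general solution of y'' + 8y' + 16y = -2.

Characteristic equation r² + 8r + 16 = 0 has discriminant (8)² - 4·(16) = 0, so r = -4 is a repeated root.
Hence y_h = (C1 + C2*x)*exp(-4*x).
For the particular solution try y_p = A0. Substituting and matching coefficients of each power of x gives A0 = -1/8, so y_p = -1/8.

y = -1/8 + C1*exp(-4*x) + C2*x*exp(-4*x)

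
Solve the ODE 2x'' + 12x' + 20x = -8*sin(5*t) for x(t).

Divide through by 2: x'' + 6x' + 10x = -4*sin(5*t).
Characteristic equation r² + 6r + 10 = 0 has discriminant (6)² - 4·(10) = -4 < 0, so r = -3 ± i.
Hence x_h = C1*cos(t)*exp(-3*t) + C2*exp(-3*t)*sin(t).
Try x_p = A*cos(5*t) + B*sin(5*t). Substituting and equating the coefficients of cos(5t) and sin(5t) gives A = 8/75, B = 4/75, so x_p = 4*sin(5*t)/75 + 8*cos(5*t)/75.

x = 4*sin(5*t)/75 + 8*cos(5*t)/75 + C1*cos(t)*exp(-3*t) + C2*exp(-3*t)*sin(t)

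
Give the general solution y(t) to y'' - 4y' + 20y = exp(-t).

Characteristic equation r² - 4r + 20 = 0 has discriminant (-4)² - 4·(20) = -64 < 0, so r = 2 ± 4i.
Hence y_h = C1*cos(4*t)*exp(2*t) + C2*exp(2*t)*sin(4*t).
Try y_p = A*exp(-t). Substituting into the equation and dividing by exp(-t) gives A = 1/25, so y_p = exp(-t)/25.

y = exp(-t)/25 + C1*cos(4*t)*exp(2*t) + C2*exp(2*t)*sin(4*t)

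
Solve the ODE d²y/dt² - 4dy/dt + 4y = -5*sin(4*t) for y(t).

Characteristic equation r² - 4r + 4 = 0 has discriminant (-4)² - 4·(4) = 0, so r = 2 is a repeated root.
Hence y_h = (C1 + C2*t)*exp(2*t).
Try y_p = A*cos(4*t) + B*sin(4*t). Substituting and equating the coefficients of cos(4t) and sin(4t) gives A = -1/5, B = 3/20, so y_p = -cos(4*t)/5 + 3*sin(4*t)/20.

y = -cos(4*t)/5 + 3*sin(4*t)/20 + C1*exp(2*t) + C2*t*exp(2*t)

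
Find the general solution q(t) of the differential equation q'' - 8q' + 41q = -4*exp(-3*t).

Characteristic equation r² - 8r + 41 = 0 has discriminant (-8)² - 4·(41) = -100 < 0, so r = 4 ± 5i.
Hence q_h = C1*cos(5*t)*exp(4*t) + C2*exp(4*t)*sin(5*t).
Try q_p = A*exp(-3*t). Substituting into the equation and dividing by exp(-3*t) gives A = -2/37, so q_p = -2*exp(-3*t)/37.

q = -2*exp(-3*t)/37 + C1*cos(5*t)*exp(4*t) + C2*exp(4*t)*sin(5*t)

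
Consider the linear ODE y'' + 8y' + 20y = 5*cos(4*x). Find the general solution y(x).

Characteristic equation r² + 8r + 20 = 0 has discriminant (8)² - 4·(20) = -16 < 0, so r = -4 ± 2i.
Hence y_h = C1*cos(2*x)*exp(-4*x) + C2*exp(-4*x)*sin(2*x).
Try y_p = A*cos(4*x) + B*sin(4*x). Substituting and equating the coefficients of cos(4x) and sin(4x) gives A = 1/52, B = 2/13, so y_p = cos(4*x)/52 + 2*sin(4*x)/13.

y = cos(4*x)/52 + 2*sin(4*x)/13 + C1*cos(2*x)*exp(-4*x) + C2*exp(-4*x)*sin(2*x)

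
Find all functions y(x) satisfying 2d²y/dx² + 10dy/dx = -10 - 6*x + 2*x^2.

y = C2 - 108*x/125 - 17*x**2/50 + x**3/15 + C1*exp(-5*x)

Divide through by 2: y'' + 5y' = -5 + x^2 - 3*x.
Characteristic equation r² + 5r = 0 factors as (r + 5)r = 0, so r = -5, 0.
Hence y_h = C1*exp(-5*x) + C2.
Since 0 is a characteristic root (multiplicity 1), multiply the polynomial trial by x: try y_p = x*(A0 + A1*x + A2*x^2). Substituting and matching coefficients of each power of x gives A0 = -108/125, A1 = -17/50, A2 = 1/15, so y_p = -108*x/125 - 17*x^2/50 + x^3/15.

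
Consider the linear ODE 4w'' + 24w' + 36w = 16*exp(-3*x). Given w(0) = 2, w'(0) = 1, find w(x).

Divide through by 4: w'' + 6w' + 9w = 4*exp(-3*x).
Characteristic equation r² + 6r + 9 = 0 has discriminant (6)² - 4·(9) = 0, so r = -3 is a repeated root.
Hence w_h = (C1 + C2*x)*exp(-3*x).
Since exp(-3*x) solves the homogeneous equation (r = -3 is a root of multiplicity 2), multiply the trial by x^2. Try w_p = A*x^2*exp(-3*x). Substituting into the equation and dividing by exp(-3*x) gives A = 2, so w_p = 2*x^2*exp(-3*x).
General solution: w = C1*exp(-3*x) + 2*x^2*exp(-3*x) + C2*x*exp(-3*x).
Apply the initial conditions: w(0) = C1 = 2 and w'(0) = C2 - 3*C1 = 1. Solving gives C1 = 2, C2 = 7.

w = 2*exp(-3*x) + 2*x**2*exp(-3*x) + 7*x*exp(-3*x)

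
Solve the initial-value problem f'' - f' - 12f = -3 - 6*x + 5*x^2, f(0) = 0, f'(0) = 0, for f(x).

f = 115/864 - 31*exp(4*x)/224 - 5*x**2/12 + exp(-3*x)/189 + 41*x/72

Characteristic equation r² - r - 12 = 0 factors as (r - 4)(r + 3) = 0, so r = 4, -3.
Hence f_h = C1*exp(4*x) + C2*exp(-3*x).
For the particular solution try f_p = A0 + A1*x + A2*x^2. Substituting and matching coefficients of each power of x gives A0 = 115/864, A1 = 41/72, A2 = -5/12, so f_p = 115/864 - 5*x^2/12 + 41*x/72.
General solution: f = 115/864 - 5*x^2/12 + 41*x/72 + C1*exp(4*x) + C2*exp(-3*x).
Apply the initial conditions: f(0) = 115/864 + C1 + C2 = 0 and f'(0) = 41/72 - 3*C2 + 4*C1 = 0. Solving gives C1 = -31/224, C2 = 1/189.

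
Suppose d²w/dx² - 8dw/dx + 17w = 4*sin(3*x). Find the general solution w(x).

Characteristic equation r² - 8r + 17 = 0 has discriminant (-8)² - 4·(17) = -4 < 0, so r = 4 ± i.
Hence w_h = C1*cos(x)*exp(4*x) + C2*exp(4*x)*sin(x).
Try w_p = A*cos(3*x) + B*sin(3*x). Substituting and equating the coefficients of cos(3x) and sin(3x) gives A = 3/20, B = 1/20, so w_p = sin(3*x)/20 + 3*cos(3*x)/20.

w = sin(3*x)/20 + 3*cos(3*x)/20 + C1*cos(x)*exp(4*x) + C2*exp(4*x)*sin(x)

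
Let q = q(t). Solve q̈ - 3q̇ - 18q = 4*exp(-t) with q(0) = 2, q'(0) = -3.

Characteristic equation r² - 3r - 18 = 0 factors as (r + 3)(r - 6) = 0, so r = -3, 6.
Hence q_h = C1*exp(-3*t) + C2*exp(6*t).
Try q_p = A*exp(-t). Substituting into the equation and dividing by exp(-t) gives A = -2/7, so q_p = -2*exp(-t)/7.
General solution: q = -2*exp(-t)/7 + C1*exp(-3*t) + C2*exp(6*t).
Apply the initial conditions: q(0) = -2/7 + C1 + C2 = 2 and q'(0) = 2/7 - 3*C1 + 6*C2 = -3. Solving gives C1 = 17/9, C2 = 25/63.

q = -2*exp(-t)/7 + 17*exp(-3*t)/9 + 25*exp(6*t)/63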